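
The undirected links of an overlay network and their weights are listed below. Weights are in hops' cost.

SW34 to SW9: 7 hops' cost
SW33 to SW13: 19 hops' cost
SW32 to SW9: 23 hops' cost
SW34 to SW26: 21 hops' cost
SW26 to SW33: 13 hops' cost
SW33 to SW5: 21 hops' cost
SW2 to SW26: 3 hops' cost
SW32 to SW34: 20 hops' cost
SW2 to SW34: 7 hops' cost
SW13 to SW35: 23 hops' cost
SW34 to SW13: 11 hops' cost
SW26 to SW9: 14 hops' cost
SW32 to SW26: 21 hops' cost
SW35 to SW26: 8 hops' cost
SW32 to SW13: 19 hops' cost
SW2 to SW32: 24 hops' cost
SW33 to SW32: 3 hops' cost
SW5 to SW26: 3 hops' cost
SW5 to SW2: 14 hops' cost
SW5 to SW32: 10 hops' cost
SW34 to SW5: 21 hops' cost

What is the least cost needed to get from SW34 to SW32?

Running Dijkstra from SW34:
SW34: 0
SW2: 7  (via SW34)
SW9: 7  (via SW34)
SW26: 10  (via SW2)
SW13: 11  (via SW34)
SW5: 13  (via SW26)
SW35: 18  (via SW26)
SW32: 20  (via SW34)
Shortest route: SW34 → SW32 = 20 hops' cost.

20 hops' cost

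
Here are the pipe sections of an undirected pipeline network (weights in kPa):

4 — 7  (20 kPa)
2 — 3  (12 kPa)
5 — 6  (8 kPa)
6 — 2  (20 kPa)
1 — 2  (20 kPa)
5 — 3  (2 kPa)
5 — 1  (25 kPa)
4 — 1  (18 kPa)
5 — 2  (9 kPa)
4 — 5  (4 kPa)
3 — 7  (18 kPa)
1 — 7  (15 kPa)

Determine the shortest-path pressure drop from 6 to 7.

28 kPa

Shortest distances from 6:
6: 0
5: 8  (via 6)
3: 10  (via 5)
4: 12  (via 5)
2: 17  (via 5)
7: 28  (via 3)
Shortest route: 6 → 5 → 3 → 7 = 28 kPa.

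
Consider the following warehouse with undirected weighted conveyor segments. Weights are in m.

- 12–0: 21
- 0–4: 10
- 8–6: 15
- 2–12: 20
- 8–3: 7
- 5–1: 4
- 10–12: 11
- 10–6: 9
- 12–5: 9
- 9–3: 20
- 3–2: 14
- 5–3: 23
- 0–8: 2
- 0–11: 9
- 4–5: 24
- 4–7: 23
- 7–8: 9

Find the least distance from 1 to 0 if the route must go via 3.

36 m

Shortest 1→3: 1–5–3 = 27
Shortest 3→0: 3–8–0 = 9
Total via 3: 27 + 9 = 36 m.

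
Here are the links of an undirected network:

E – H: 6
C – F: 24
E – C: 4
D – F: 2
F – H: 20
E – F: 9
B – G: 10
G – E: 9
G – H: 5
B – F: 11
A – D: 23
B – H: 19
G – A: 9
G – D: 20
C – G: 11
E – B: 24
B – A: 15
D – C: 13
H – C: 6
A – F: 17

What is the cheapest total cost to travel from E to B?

Compare a few routes:
E → G → B: 9+10 = 19
E → F → B: 9+11 = 20
The minimum is 19 via E → G → B.

19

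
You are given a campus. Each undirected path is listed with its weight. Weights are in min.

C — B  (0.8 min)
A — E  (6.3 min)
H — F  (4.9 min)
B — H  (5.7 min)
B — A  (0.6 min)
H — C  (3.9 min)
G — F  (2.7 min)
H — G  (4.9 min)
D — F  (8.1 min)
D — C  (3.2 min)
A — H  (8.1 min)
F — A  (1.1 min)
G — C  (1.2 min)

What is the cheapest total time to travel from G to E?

8.9 min

Compare a few routes:
G - F - A - E: 2.7+1.1+6.3 = 10.1
G - H - C - B - A - E: 4.9+3.9+0.8+0.6+6.3 = 16.5
G - C - B - A - E: 1.2+0.8+0.6+6.3 = 8.9
G - H - F - A - E: 4.9+4.9+1.1+6.3 = 17.2
The minimum is 8.9 min via G - C - B - A - E.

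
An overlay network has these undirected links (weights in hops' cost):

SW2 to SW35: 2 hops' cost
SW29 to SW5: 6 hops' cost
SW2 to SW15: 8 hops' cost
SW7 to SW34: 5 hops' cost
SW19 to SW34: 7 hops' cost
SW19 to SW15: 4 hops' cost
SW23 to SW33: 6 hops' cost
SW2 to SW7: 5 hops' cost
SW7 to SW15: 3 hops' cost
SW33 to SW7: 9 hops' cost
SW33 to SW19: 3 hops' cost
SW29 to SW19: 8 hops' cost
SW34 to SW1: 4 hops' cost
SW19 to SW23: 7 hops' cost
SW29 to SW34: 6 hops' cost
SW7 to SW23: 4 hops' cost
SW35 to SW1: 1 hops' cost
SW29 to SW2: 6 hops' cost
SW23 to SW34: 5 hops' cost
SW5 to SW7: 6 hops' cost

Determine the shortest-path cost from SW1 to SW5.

14 hops' cost

Running Dijkstra from SW1:
SW1: 0
SW35: 1  (via SW1)
SW2: 3  (via SW35)
SW34: 4  (via SW1)
SW7: 8  (via SW2)
SW29: 9  (via SW2)
SW23: 9  (via SW34)
SW19: 11  (via SW34)
SW15: 11  (via SW2)
SW5: 14  (via SW7)
Shortest route: SW1–SW35–SW2–SW7–SW5 = 14 hops' cost.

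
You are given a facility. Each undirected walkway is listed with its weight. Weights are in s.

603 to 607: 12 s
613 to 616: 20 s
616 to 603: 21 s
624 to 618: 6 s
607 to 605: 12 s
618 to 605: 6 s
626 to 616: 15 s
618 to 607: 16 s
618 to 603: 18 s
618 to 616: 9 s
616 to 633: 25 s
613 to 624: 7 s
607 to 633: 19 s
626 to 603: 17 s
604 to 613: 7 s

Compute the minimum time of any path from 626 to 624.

Candidate routes:
626–616–613–624: 15+20+7 = 42
626–603–618–624: 17+18+6 = 41
626–616–618–624: 15+9+6 = 30
The minimum is 30 s via 626–616–618–624.

30 s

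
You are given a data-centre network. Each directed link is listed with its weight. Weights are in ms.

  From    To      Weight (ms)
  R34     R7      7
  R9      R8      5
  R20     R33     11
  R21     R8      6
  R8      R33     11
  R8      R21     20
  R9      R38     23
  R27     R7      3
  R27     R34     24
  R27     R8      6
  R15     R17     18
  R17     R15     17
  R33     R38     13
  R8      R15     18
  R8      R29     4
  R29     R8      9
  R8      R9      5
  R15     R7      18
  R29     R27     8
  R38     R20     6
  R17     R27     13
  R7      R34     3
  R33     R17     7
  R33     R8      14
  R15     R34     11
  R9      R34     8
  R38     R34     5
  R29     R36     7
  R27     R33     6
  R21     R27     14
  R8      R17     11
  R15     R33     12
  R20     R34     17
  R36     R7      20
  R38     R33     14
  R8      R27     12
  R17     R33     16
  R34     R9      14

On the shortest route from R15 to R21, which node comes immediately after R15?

Enumerating some paths:
R15 → R33 → R17 → R27 → R8 → R21: 12+7+13+6+20 = 58
R15 → R33 → R8 → R21: 12+14+20 = 46
R15 → R17 → R27 → R8 → R21: 18+13+6+20 = 57
R15 → R34 → R9 → R8 → R21: 11+14+5+20 = 50
Cheapest is R15 → R33 → R8 → R21 at 46 ms.
So from R15 the first move is to R33.

R33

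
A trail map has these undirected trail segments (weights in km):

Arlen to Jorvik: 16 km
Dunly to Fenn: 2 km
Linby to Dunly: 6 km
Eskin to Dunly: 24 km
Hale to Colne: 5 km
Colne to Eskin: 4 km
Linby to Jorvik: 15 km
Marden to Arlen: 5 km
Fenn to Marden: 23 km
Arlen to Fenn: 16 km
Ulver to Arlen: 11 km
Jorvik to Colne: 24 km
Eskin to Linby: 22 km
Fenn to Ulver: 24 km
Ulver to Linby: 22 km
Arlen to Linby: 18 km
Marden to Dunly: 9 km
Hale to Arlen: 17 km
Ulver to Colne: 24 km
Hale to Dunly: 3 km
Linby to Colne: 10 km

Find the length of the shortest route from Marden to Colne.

Running Dijkstra from Marden:
Marden: 0
Arlen: 5  (via Marden)
Dunly: 9  (via Marden)
Fenn: 11  (via Dunly)
Hale: 12  (via Dunly)
Linby: 15  (via Dunly)
Ulver: 16  (via Arlen)
Colne: 17  (via Hale)
Shortest route: Marden–Dunly–Hale–Colne = 17 km.

17 km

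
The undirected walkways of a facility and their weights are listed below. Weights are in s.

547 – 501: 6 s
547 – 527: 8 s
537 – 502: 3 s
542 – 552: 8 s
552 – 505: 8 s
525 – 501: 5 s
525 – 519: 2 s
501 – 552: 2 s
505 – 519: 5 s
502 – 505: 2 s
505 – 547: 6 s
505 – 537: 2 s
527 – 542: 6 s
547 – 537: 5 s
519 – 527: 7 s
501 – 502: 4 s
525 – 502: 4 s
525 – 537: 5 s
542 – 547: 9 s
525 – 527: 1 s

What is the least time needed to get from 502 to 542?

Settle nodes by increasing distance from 502:
502: 0
505: 2  (via 502)
537: 3  (via 502)
525: 4  (via 502)
501: 4  (via 502)
527: 5  (via 525)
519: 6  (via 525)
552: 6  (via 501)
547: 8  (via 505)
542: 11  (via 527)
Shortest route: 502–525–527–542 = 11 s.

11 s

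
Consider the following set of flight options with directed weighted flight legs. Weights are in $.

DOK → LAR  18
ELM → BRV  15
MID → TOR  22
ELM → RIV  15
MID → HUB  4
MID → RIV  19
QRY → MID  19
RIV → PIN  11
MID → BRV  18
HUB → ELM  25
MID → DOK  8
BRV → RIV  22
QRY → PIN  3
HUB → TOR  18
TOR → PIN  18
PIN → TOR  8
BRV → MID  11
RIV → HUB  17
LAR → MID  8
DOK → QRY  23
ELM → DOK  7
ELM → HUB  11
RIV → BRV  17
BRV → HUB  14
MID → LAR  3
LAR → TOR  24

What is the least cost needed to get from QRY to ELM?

Running Dijkstra from QRY:
QRY: 0
PIN: 3  (via QRY)
TOR: 11  (via PIN)
MID: 19  (via QRY)
LAR: 22  (via MID)
HUB: 23  (via MID)
DOK: 27  (via MID)
BRV: 37  (via MID)
RIV: 38  (via MID)
ELM: 48  (via HUB)
Shortest route: QRY → MID → HUB → ELM = $48.

$48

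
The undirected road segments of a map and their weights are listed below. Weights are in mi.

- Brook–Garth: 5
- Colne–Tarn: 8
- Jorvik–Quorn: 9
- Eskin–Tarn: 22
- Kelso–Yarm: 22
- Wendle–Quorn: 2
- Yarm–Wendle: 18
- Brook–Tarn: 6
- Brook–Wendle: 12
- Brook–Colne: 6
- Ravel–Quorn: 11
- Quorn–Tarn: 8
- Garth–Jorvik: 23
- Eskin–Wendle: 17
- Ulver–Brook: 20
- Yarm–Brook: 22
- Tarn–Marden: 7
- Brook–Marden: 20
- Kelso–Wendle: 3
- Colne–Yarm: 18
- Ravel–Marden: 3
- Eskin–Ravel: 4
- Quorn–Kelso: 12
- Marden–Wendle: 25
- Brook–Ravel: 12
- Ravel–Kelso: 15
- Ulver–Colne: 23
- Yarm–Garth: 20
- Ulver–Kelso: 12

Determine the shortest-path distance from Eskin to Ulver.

Candidate routes:
Eskin - Ravel - Quorn - Wendle - Kelso - Ulver: 4+11+2+3+12 = 32
Eskin - Ravel - Kelso - Ulver: 4+15+12 = 31
Eskin - Wendle - Kelso - Ulver: 17+3+12 = 32
Cheapest is Eskin - Ravel - Kelso - Ulver at 31 mi.

31 mi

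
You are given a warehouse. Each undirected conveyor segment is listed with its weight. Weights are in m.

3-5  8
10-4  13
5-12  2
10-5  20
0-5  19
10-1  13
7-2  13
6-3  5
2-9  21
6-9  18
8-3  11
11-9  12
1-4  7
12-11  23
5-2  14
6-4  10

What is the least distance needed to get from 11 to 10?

45 m

Candidate routes:
11 → 9 → 6 → 4 → 1 → 10: 12+18+10+7+13 = 60
11 → 12 → 5 → 10: 23+2+20 = 45
11 → 9 → 6 → 4 → 10: 12+18+10+13 = 53
The minimum is 45 m via 11 → 12 → 5 → 10.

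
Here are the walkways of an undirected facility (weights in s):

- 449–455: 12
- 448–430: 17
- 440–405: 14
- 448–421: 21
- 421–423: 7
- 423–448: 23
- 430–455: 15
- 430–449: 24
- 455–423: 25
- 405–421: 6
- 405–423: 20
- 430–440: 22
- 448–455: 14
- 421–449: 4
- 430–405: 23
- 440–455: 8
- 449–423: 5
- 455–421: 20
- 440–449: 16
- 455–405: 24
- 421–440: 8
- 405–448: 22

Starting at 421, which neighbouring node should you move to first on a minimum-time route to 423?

423

Compare a few routes:
421–449–423: 4+5 = 9
421–423: 7 = 7
The minimum is 7 s via 421–423.
So from 421 the first move is to 423.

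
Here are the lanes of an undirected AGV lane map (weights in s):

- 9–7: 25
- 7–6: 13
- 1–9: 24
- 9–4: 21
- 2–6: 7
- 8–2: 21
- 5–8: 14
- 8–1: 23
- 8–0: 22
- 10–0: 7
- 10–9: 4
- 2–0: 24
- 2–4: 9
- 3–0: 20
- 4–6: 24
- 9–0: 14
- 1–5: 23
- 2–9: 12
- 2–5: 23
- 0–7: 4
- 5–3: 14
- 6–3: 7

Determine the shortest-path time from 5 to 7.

Shortest distances from 5:
5: 0
3: 14  (via 5)
8: 14  (via 5)
6: 21  (via 3)
1: 23  (via 5)
2: 23  (via 5)
4: 32  (via 2)
0: 34  (via 3)
7: 34  (via 6)
Shortest route: 5–3–6–7 = 34 s.

34 s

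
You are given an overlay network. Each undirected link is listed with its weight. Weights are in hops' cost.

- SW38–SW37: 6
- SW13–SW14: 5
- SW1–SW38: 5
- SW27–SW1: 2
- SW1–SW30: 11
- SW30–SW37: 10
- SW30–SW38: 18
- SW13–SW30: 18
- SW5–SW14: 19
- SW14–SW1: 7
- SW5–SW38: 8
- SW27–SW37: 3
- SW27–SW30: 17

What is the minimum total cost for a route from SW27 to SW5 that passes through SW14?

28 hops' cost

Best SW27 to SW14: SW27 → SW1 → SW14 costing 9
Shortest SW14→SW5: SW14 → SW5 = 19
Total via SW14: 9 + 19 = 28 hops' cost.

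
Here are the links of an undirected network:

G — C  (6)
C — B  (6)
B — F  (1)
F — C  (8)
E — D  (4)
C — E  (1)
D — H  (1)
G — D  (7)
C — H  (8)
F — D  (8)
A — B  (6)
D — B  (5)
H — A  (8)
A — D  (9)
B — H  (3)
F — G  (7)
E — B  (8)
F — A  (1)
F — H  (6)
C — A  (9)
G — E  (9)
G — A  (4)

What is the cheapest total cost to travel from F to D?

5

Enumerating some paths:
F → B → D: 1+5 = 6
F → H → D: 6+1 = 7
F → B → H → D: 1+3+1 = 5
Cheapest is F → B → H → D at 5.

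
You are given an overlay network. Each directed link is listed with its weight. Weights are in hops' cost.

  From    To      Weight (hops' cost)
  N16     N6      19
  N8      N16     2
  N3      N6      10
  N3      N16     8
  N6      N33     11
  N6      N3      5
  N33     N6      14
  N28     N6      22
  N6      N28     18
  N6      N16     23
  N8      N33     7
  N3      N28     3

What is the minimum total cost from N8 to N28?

Candidate routes:
N8 → N16 → N6 → N3 → N28: 2+19+5+3 = 29
N8 → N16 → N6 → N28: 2+19+18 = 39
N8 → N33 → N6 → N28: 7+14+18 = 39
Cheapest is N8 → N16 → N6 → N3 → N28 at 29 hops' cost.

29 hops' cost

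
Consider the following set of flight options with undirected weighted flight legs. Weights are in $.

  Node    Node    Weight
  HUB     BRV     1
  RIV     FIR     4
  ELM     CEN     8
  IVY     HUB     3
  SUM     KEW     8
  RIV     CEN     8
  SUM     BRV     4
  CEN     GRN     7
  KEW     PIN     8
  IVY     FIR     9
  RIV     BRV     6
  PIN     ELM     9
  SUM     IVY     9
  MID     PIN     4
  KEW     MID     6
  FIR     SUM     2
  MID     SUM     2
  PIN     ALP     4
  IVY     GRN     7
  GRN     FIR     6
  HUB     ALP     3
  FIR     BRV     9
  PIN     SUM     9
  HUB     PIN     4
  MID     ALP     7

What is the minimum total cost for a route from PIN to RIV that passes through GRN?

Best PIN to GRN: PIN → HUB → IVY → GRN costing 14
Best GRN to RIV: GRN → FIR → RIV costing 10
Total via GRN: 14 + 10 = $24.

$24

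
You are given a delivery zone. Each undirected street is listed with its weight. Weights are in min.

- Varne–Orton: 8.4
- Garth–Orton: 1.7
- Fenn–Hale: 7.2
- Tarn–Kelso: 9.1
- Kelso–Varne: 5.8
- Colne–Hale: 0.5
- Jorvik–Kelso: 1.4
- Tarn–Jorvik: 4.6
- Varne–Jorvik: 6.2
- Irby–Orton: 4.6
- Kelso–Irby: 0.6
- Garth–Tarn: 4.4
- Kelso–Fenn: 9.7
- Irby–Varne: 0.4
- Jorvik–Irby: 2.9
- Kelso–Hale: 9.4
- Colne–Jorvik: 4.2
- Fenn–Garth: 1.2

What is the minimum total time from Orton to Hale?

Settle nodes by increasing distance from Orton:
Orton: 0
Garth: 1.7  (via Orton)
Fenn: 2.9  (via Garth)
Irby: 4.6  (via Orton)
Varne: 5  (via Irby)
Kelso: 5.2  (via Irby)
Tarn: 6.1  (via Garth)
Jorvik: 6.6  (via Kelso)
Hale: 10.1  (via Fenn)
Shortest route: Orton → Garth → Fenn → Hale = 10.1 min.

10.1 min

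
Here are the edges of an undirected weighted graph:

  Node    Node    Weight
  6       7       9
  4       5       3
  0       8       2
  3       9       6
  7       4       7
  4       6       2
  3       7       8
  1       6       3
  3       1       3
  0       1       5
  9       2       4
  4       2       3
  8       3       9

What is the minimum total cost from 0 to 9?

14

Running Dijkstra from 0:
0: 0
8: 2  (via 0)
1: 5  (via 0)
3: 8  (via 1)
6: 8  (via 1)
4: 10  (via 6)
2: 13  (via 4)
5: 13  (via 4)
9: 14  (via 3)
Shortest route: 0 → 1 → 3 → 9 = 14.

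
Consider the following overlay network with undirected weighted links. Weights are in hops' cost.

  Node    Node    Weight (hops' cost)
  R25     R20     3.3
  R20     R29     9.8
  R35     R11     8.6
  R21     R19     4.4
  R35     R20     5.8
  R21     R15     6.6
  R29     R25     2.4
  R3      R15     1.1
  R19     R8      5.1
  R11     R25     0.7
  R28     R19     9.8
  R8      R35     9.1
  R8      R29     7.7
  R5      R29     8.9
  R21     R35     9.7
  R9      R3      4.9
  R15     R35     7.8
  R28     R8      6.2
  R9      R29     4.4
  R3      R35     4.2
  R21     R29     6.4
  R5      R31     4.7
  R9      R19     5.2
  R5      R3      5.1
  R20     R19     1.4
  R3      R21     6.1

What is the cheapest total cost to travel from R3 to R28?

Candidate routes:
R3–R9–R19–R28: 4.9+5.2+9.8 = 19.9
R3–R35–R8–R28: 4.2+9.1+6.2 = 19.5
Cheapest is R3–R35–R8–R28 at 19.5 hops' cost.

19.5 hops' cost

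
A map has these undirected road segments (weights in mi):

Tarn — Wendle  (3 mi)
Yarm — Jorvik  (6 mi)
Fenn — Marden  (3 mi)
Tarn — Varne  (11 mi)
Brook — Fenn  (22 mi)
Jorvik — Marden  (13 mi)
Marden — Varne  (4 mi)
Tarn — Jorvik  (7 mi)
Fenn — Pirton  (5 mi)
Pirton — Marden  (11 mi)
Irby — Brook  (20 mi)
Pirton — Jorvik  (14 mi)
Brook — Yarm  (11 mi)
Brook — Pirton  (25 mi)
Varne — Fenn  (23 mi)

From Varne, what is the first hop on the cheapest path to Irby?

Enumerating some paths:
Varne → Marden → Jorvik → Yarm → Brook → Irby: 4+13+6+11+20 = 54
Varne → Marden → Fenn → Brook → Irby: 4+3+22+20 = 49
The minimum is 49 mi via Varne → Marden → Fenn → Brook → Irby.
So from Varne the first move is to Marden.

Marden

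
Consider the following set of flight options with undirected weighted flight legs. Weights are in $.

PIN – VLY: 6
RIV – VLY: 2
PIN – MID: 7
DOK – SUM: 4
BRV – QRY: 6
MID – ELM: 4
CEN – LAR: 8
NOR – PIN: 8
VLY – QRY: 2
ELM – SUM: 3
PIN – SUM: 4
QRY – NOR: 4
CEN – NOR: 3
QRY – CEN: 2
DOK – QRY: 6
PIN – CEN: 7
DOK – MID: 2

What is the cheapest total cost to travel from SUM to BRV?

Shortest distances from SUM:
SUM: 0
ELM: 3  (via SUM)
DOK: 4  (via SUM)
PIN: 4  (via SUM)
MID: 6  (via DOK)
VLY: 10  (via PIN)
QRY: 10  (via DOK)
CEN: 11  (via PIN)
NOR: 12  (via PIN)
RIV: 12  (via VLY)
BRV: 16  (via QRY)
Shortest route: SUM–DOK–QRY–BRV = $16.

$16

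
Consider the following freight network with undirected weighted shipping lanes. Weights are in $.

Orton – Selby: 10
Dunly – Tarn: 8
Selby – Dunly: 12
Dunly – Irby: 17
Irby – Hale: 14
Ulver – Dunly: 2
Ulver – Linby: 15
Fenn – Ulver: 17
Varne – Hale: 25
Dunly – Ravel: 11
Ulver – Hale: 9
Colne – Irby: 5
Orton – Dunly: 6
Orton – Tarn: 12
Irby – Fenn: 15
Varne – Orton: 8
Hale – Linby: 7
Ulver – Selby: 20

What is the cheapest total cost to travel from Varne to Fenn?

$33

Enumerating some paths:
Varne - Orton - Dunly - Irby - Fenn: 8+6+17+15 = 46
Varne - Orton - Dunly - Ulver - Fenn: 8+6+2+17 = 33
Varne - Orton - Tarn - Dunly - Ulver - Fenn: 8+12+8+2+17 = 47
The minimum is $33 via Varne - Orton - Dunly - Ulver - Fenn.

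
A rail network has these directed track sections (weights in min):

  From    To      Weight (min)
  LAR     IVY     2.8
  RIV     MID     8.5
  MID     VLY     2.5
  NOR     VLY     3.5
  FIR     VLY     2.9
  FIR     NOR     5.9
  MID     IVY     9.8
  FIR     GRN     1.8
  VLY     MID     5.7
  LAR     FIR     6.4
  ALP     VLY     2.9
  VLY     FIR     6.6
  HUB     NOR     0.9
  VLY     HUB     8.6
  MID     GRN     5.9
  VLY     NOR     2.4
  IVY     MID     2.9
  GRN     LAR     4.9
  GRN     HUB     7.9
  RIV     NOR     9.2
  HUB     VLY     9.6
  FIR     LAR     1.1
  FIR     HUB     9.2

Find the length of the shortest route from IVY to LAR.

Candidate routes:
IVY - MID - VLY - FIR - GRN - LAR: 2.9+2.5+6.6+1.8+4.9 = 18.7
IVY - MID - GRN - LAR: 2.9+5.9+4.9 = 13.7
IVY - MID - VLY - FIR - LAR: 2.9+2.5+6.6+1.1 = 13.1
The minimum is 13.1 min via IVY - MID - VLY - FIR - LAR.

13.1 min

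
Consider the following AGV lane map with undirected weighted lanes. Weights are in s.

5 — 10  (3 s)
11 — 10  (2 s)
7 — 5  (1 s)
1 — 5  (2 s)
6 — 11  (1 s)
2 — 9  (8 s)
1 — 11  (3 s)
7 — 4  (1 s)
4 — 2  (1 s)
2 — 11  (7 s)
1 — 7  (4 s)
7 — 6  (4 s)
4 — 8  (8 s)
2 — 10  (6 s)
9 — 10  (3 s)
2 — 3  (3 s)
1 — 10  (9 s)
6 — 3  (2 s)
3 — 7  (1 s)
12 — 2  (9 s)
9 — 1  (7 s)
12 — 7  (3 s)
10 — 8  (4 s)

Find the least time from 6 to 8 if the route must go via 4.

Shortest 6→4: 6–3–7–4 = 4
Best 4 to 8: 4–8 costing 8
Total via 4: 4 + 8 = 12 s.

12 s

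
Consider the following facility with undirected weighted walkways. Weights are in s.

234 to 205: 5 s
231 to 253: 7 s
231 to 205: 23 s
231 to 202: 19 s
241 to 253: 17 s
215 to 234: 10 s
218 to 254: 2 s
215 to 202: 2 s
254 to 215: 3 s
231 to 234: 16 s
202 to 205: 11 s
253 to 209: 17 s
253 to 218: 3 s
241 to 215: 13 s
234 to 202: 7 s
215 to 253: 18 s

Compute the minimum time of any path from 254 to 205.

16 s

Shortest distances from 254:
254: 0
218: 2  (via 254)
215: 3  (via 254)
202: 5  (via 215)
253: 5  (via 218)
231: 12  (via 253)
234: 12  (via 202)
205: 16  (via 202)
Shortest route: 254 → 215 → 202 → 205 = 16 s.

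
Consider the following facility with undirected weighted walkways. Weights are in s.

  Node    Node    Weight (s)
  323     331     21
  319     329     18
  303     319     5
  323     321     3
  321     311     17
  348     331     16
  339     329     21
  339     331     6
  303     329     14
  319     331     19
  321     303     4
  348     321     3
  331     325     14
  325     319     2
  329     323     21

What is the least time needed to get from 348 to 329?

Shortest distances from 348:
348: 0
321: 3  (via 348)
323: 6  (via 321)
303: 7  (via 321)
319: 12  (via 303)
325: 14  (via 319)
331: 16  (via 348)
311: 20  (via 321)
329: 21  (via 303)
Shortest route: 348–321–303–329 = 21 s.

21 s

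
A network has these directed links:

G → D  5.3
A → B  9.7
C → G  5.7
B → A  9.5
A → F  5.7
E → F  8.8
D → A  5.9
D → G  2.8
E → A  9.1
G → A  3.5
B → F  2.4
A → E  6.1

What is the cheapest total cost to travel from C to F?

14.9

Shortest distances from C:
C: 0
G: 5.7  (via C)
A: 9.2  (via G)
D: 11  (via G)
F: 14.9  (via A)
Shortest route: C → G → A → F = 14.9.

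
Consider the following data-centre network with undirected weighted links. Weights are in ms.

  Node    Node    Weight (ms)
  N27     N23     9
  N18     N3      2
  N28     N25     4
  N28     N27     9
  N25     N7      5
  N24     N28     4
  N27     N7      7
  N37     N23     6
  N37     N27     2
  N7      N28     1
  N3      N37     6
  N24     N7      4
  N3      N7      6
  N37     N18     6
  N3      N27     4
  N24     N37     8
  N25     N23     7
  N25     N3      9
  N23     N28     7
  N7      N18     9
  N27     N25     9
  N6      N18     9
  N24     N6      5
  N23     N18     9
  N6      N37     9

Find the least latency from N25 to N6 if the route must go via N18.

Best N25 to N18: N25–N3–N18 costing 11
Best N18 to N6: N18–N6 costing 9
Total via N18: 11 + 9 = 20 ms.

20 ms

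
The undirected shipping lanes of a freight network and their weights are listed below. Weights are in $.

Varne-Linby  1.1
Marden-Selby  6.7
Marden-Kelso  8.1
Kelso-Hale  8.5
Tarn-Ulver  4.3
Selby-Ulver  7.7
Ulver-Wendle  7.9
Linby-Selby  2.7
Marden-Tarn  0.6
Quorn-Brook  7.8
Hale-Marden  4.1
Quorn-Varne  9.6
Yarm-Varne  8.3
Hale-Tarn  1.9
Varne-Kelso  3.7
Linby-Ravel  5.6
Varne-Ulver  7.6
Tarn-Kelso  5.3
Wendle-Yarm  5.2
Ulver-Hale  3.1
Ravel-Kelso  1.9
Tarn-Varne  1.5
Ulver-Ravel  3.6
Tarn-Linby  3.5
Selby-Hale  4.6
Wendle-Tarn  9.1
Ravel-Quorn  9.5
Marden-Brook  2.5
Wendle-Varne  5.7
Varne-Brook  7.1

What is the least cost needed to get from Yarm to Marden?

Enumerating some paths:
Yarm → Varne → Tarn → Marden: 8.3+1.5+0.6 = 10.4
Yarm → Wendle → Varne → Tarn → Marden: 5.2+5.7+1.5+0.6 = 13
Yarm → Wendle → Tarn → Marden: 5.2+9.1+0.6 = 14.9
Yarm → Varne → Linby → Tarn → Marden: 8.3+1.1+3.5+0.6 = 13.5
The minimum is $10.4 via Yarm → Varne → Tarn → Marden.

$10.4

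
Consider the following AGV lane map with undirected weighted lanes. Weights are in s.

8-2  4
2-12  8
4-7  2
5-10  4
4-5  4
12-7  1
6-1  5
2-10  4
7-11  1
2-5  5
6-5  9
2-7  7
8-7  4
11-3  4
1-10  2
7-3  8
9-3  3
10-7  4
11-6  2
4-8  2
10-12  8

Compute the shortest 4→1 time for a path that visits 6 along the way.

10 s

Best 4 to 6: 4–7–11–6 costing 5
Shortest 6→1: 6–1 = 5
Total via 6: 5 + 5 = 10 s.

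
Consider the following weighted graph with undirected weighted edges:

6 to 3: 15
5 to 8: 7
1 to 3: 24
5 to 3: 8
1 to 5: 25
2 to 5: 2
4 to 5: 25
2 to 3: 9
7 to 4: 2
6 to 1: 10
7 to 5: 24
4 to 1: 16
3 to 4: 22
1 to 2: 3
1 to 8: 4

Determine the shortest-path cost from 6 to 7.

Candidate routes:
6–3–4–7: 15+22+2 = 39
6–1–2–5–7: 10+3+2+24 = 39
6–1–2–5–4–7: 10+3+2+25+2 = 42
6–1–4–7: 10+16+2 = 28
The minimum is 28 via 6–1–4–7.

28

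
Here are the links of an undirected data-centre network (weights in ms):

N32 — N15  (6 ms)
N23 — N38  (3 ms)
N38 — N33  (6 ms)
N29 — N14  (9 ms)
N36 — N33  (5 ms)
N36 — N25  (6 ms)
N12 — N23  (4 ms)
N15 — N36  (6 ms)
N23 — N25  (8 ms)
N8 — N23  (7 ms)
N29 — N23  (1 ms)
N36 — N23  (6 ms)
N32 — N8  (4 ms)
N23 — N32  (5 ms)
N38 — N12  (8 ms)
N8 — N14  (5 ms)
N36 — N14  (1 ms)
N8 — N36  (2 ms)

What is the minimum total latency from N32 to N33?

11 ms

Compare a few routes:
N32 → N8 → N36 → N33: 4+2+5 = 11
N32 → N8 → N14 → N36 → N33: 4+5+1+5 = 15
N32 → N23 → N38 → N33: 5+3+6 = 14
Cheapest is N32 → N8 → N36 → N33 at 11 ms.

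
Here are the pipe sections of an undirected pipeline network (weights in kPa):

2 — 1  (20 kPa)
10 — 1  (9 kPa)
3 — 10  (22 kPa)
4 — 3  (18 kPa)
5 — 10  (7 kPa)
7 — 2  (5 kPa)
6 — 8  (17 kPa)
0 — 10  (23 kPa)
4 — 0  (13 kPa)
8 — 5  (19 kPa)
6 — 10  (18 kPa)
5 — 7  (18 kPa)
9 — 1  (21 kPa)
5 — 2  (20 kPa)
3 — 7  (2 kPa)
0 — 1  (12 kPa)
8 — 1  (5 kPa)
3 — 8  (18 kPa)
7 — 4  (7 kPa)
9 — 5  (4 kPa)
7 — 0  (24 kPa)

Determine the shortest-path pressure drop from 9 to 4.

Compare a few routes:
9–5–2–7–4: 4+20+5+7 = 36
9–5–7–3–4: 4+18+2+18 = 42
9–5–7–4: 4+18+7 = 29
9–5–10–3–7–4: 4+7+22+2+7 = 42
Cheapest is 9–5–7–4 at 29 kPa.

29 kPa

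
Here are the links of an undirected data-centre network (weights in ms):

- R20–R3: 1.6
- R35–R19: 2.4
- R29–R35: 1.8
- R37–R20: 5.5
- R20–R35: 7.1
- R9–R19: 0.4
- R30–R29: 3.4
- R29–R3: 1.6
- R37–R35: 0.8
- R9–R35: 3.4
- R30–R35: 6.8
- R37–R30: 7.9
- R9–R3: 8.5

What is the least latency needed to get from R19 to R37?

Running Dijkstra from R19:
R19: 0
R9: 0.4  (via R19)
R35: 2.4  (via R19)
R37: 3.2  (via R35)
Shortest route: R19 → R35 → R37 = 3.2 ms.

3.2 ms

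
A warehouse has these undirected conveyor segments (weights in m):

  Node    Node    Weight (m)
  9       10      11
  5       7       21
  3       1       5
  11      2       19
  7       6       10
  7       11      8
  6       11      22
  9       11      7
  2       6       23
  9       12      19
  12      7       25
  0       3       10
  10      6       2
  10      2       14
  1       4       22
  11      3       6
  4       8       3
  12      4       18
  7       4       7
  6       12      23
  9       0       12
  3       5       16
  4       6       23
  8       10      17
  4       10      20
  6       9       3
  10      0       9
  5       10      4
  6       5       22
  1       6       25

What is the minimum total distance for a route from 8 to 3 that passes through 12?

Best 8 to 12: 8–4–12 costing 21
Shortest 12→3: 12–9–11–3 = 32
Total via 12: 21 + 32 = 53 m.

53 m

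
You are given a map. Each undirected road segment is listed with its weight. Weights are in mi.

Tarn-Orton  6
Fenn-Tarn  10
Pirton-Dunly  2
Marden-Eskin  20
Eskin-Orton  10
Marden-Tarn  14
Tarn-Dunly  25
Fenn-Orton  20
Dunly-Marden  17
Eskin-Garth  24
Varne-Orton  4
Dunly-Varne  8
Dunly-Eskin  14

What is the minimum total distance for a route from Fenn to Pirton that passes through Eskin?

42 mi

Shortest Fenn→Eskin: Fenn → Tarn → Orton → Eskin = 26
Best Eskin to Pirton: Eskin → Dunly → Pirton costing 16
Total via Eskin: 26 + 16 = 42 mi.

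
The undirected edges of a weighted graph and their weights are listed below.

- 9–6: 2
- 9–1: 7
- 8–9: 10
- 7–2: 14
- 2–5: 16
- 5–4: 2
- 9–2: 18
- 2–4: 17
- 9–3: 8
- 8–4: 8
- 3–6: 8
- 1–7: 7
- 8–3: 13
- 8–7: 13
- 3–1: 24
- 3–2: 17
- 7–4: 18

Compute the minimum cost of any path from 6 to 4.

Candidate routes:
6 - 9 - 3 - 8 - 4: 2+8+13+8 = 31
6 - 9 - 8 - 4: 2+10+8 = 20
6 - 3 - 8 - 4: 8+13+8 = 29
The minimum is 20 via 6 - 9 - 8 - 4.

20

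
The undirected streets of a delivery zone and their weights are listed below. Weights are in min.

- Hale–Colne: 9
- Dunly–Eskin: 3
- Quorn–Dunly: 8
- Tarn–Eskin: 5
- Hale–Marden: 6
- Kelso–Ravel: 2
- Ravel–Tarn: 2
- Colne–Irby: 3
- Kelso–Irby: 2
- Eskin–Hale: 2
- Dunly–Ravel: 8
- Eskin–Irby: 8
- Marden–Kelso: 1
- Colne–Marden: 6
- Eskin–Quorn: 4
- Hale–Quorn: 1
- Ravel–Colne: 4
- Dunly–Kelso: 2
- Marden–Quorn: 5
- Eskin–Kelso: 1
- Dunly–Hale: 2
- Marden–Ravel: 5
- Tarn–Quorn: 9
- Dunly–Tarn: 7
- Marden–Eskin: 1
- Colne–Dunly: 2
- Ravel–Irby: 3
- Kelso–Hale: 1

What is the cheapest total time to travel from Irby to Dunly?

Settle nodes by increasing distance from Irby:
Irby: 0
Kelso: 2  (via Irby)
Colne: 3  (via Irby)
Ravel: 3  (via Irby)
Eskin: 3  (via Kelso)
Hale: 3  (via Kelso)
Marden: 3  (via Kelso)
Quorn: 4  (via Hale)
Dunly: 4  (via Kelso)
Shortest route: Irby → Kelso → Dunly = 4 min.

4 min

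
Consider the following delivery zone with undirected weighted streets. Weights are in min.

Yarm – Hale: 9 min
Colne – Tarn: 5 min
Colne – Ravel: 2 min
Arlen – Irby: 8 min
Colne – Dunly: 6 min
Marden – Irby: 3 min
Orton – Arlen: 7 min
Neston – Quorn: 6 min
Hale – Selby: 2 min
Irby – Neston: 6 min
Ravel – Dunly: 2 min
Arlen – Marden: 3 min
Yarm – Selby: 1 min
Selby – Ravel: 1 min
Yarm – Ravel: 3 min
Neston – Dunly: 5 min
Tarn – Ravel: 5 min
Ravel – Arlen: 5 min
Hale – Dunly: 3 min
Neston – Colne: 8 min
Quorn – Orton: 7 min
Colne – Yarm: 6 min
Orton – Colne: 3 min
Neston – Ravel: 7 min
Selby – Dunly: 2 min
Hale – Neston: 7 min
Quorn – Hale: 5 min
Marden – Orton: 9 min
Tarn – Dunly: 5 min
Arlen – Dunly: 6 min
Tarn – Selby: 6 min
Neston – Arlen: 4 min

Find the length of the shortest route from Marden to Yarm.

10 min

Compare a few routes:
Marden–Arlen–Dunly–Selby–Yarm: 3+6+2+1 = 12
Marden–Arlen–Ravel–Selby–Yarm: 3+5+1+1 = 10
Marden–Arlen–Dunly–Ravel–Selby–Yarm: 3+6+2+1+1 = 13
Marden–Arlen–Ravel–Yarm: 3+5+3 = 11
The minimum is 10 min via Marden–Arlen–Ravel–Selby–Yarm.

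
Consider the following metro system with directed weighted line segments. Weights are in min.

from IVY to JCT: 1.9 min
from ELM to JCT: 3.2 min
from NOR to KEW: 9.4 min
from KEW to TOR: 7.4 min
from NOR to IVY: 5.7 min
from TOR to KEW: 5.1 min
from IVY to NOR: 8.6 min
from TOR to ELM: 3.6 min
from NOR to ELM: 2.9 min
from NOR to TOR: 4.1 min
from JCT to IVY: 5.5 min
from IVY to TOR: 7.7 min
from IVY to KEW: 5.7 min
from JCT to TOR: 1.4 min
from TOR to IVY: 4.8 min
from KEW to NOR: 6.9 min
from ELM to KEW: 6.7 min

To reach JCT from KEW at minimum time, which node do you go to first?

Compare a few routes:
KEW - TOR - IVY - JCT: 7.4+4.8+1.9 = 14.1
KEW - NOR - IVY - JCT: 6.9+5.7+1.9 = 14.5
KEW - TOR - ELM - JCT: 7.4+3.6+3.2 = 14.2
KEW - NOR - ELM - JCT: 6.9+2.9+3.2 = 13
Cheapest is KEW - NOR - ELM - JCT at 13 min.
So from KEW the first move is to NOR.

NOR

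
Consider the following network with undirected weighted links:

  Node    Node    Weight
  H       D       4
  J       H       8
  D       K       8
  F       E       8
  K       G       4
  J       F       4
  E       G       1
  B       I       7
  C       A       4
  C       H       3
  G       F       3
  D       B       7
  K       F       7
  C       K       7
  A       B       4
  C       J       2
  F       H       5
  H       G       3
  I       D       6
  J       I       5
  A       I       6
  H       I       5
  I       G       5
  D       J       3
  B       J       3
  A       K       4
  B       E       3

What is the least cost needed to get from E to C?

Candidate routes:
E–B–J–C: 3+3+2 = 8
E–G–F–J–C: 1+3+4+2 = 10
E–G–H–C: 1+3+3 = 7
The minimum is 7 via E–G–H–C.

7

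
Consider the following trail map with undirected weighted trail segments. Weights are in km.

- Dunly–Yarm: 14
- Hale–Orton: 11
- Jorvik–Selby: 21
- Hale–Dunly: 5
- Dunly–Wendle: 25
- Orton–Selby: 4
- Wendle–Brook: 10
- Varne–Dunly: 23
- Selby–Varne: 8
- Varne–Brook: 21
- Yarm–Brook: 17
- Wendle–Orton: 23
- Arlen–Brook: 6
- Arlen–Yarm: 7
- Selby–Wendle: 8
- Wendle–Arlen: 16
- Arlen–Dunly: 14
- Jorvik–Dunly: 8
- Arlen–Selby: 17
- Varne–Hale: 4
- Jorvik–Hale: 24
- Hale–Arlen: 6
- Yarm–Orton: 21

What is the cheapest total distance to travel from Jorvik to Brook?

25 km

Compare a few routes:
Jorvik–Dunly–Hale–Arlen–Brook: 8+5+6+6 = 25
Jorvik–Dunly–Yarm–Arlen–Brook: 8+14+7+6 = 35
Jorvik–Dunly–Arlen–Brook: 8+14+6 = 28
Cheapest is Jorvik–Dunly–Hale–Arlen–Brook at 25 km.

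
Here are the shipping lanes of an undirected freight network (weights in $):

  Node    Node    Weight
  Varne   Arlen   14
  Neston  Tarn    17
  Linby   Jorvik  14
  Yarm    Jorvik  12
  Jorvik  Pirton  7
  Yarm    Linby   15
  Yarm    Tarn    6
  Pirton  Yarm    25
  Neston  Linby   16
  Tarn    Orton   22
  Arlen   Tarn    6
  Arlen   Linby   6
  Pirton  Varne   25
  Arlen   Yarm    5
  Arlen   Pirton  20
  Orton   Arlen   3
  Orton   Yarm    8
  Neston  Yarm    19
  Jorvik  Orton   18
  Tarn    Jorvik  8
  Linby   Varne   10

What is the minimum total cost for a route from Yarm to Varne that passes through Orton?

$25

Shortest Yarm→Orton: Yarm–Orton = 8
Best Orton to Varne: Orton–Arlen–Varne costing 17
Total via Orton: 8 + 17 = $25.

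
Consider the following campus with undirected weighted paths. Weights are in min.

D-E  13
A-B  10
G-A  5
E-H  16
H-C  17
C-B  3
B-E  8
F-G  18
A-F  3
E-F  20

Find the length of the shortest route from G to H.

Compare a few routes:
G–A–B–E–H: 5+10+8+16 = 39
G–F–A–B–C–H: 18+3+10+3+17 = 51
G–A–B–C–H: 5+10+3+17 = 35
G–A–F–E–H: 5+3+20+16 = 44
The minimum is 35 min via G–A–B–C–H.

35 min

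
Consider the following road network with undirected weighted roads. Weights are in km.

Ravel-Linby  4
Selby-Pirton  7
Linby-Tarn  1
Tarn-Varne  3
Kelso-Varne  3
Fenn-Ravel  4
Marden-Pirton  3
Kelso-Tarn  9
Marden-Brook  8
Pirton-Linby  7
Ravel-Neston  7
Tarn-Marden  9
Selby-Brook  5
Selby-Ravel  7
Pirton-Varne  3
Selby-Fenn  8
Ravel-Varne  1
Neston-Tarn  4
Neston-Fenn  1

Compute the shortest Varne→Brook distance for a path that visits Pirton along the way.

14 km

Best Varne to Pirton: Varne → Pirton costing 3
Shortest Pirton→Brook: Pirton → Marden → Brook = 11
Total via Pirton: 3 + 11 = 14 km.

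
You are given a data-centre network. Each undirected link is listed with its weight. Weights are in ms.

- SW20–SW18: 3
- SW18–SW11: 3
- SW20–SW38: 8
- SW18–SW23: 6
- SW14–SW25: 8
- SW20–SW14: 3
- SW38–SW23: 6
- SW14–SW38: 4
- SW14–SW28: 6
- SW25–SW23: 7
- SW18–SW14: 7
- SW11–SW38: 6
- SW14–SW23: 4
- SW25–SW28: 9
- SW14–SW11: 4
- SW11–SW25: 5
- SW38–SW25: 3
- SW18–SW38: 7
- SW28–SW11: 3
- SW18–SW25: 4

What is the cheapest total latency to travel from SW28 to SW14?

Running Dijkstra from SW28:
SW28: 0
SW11: 3  (via SW28)
SW18: 6  (via SW11)
SW14: 6  (via SW28)
Shortest route: SW28 → SW14 = 6 ms.

6 ms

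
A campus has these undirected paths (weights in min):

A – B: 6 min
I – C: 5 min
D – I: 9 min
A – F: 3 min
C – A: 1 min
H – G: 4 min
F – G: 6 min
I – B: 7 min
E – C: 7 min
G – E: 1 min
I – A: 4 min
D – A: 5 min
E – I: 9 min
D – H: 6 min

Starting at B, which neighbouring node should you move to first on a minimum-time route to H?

Enumerating some paths:
B → A → F → G → H: 6+3+6+4 = 19
B → A → D → H: 6+5+6 = 17
Cheapest is B → A → D → H at 17 min.
So from B the first move is to A.

A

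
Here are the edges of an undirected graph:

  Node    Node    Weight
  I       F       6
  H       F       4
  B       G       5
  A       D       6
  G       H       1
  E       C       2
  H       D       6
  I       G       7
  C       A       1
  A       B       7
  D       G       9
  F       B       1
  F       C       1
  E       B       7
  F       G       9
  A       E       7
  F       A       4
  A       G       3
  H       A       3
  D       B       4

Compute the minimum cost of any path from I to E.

9

Running Dijkstra from I:
I: 0
F: 6  (via I)
B: 7  (via F)
C: 7  (via F)
G: 7  (via I)
A: 8  (via C)
H: 8  (via G)
E: 9  (via C)
Shortest route: I → F → C → E = 9.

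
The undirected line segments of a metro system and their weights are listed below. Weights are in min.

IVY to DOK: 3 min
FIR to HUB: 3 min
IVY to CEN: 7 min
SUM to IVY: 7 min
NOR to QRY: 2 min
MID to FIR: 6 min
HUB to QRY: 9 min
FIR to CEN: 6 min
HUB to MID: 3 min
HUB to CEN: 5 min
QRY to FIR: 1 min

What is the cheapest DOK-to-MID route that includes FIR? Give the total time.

22 min

Best DOK to FIR: DOK–IVY–CEN–FIR costing 16
Best FIR to MID: FIR–MID costing 6
Total via FIR: 16 + 6 = 22 min.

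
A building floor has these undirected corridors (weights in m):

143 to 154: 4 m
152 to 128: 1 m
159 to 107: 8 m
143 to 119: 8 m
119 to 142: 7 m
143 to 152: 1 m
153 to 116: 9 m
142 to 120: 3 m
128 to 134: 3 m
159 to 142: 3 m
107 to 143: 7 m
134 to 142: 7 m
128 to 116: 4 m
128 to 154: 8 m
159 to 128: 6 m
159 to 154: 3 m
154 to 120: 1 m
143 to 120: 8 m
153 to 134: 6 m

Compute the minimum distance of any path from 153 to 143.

11 m

Candidate routes:
153 - 134 - 142 - 120 - 154 - 143: 6+7+3+1+4 = 21
153 - 134 - 128 - 152 - 143: 6+3+1+1 = 11
153 - 116 - 128 - 152 - 143: 9+4+1+1 = 15
153 - 134 - 128 - 154 - 143: 6+3+8+4 = 21
The minimum is 11 m via 153 - 134 - 128 - 152 - 143.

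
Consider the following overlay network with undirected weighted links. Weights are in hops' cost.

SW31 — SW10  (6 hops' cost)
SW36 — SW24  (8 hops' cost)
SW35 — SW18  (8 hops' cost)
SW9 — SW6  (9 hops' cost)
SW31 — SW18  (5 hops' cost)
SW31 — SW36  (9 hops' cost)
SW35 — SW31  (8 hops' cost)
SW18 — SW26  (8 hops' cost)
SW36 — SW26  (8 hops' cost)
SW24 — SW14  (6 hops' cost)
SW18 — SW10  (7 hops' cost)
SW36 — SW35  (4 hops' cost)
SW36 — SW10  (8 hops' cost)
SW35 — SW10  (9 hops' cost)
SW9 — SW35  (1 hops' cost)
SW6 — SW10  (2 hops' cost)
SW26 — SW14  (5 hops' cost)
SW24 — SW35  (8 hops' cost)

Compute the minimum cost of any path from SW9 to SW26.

Compare a few routes:
SW9 → SW35 → SW36 → SW26: 1+4+8 = 13
SW9 → SW35 → SW24 → SW14 → SW26: 1+8+6+5 = 20
SW9 → SW35 → SW18 → SW26: 1+8+8 = 17
The minimum is 13 hops' cost via SW9 → SW35 → SW36 → SW26.

13 hops' cost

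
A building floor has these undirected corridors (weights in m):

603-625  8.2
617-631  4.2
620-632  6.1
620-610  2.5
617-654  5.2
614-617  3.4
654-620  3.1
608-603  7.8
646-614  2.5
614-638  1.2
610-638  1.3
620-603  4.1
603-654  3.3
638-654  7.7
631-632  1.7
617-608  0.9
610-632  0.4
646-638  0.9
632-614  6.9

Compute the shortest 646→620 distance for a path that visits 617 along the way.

Shortest 646→617: 646 → 638 → 614 → 617 = 5.5
Shortest 617→620: 617 → 654 → 620 = 8.3
Total via 617: 5.5 + 8.3 = 13.8 m.

13.8 m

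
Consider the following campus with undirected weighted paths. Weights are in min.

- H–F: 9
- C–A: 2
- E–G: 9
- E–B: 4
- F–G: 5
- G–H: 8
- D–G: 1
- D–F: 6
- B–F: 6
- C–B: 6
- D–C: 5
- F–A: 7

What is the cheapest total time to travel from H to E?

Shortest distances from H:
H: 0
G: 8  (via H)
D: 9  (via G)
F: 9  (via H)
C: 14  (via D)
B: 15  (via F)
A: 16  (via F)
E: 17  (via G)
Shortest route: H → G → E = 17 min.

17 min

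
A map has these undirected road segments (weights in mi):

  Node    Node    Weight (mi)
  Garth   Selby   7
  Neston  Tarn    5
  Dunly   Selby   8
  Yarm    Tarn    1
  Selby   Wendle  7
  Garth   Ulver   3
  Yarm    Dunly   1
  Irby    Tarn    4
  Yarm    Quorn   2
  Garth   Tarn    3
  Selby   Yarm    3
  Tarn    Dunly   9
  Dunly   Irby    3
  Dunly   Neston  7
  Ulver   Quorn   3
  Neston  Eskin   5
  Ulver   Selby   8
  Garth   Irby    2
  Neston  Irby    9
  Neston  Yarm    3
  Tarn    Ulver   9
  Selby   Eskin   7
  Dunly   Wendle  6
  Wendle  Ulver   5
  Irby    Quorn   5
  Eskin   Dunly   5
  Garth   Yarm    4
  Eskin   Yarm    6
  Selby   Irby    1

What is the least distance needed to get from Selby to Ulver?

Candidate routes:
Selby–Irby–Quorn–Ulver: 1+5+3 = 9
Selby–Irby–Garth–Ulver: 1+2+3 = 6
Selby–Ulver: 8 = 8
Selby–Yarm–Quorn–Ulver: 3+2+3 = 8
The minimum is 6 mi via Selby–Irby–Garth–Ulver.

6 mi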